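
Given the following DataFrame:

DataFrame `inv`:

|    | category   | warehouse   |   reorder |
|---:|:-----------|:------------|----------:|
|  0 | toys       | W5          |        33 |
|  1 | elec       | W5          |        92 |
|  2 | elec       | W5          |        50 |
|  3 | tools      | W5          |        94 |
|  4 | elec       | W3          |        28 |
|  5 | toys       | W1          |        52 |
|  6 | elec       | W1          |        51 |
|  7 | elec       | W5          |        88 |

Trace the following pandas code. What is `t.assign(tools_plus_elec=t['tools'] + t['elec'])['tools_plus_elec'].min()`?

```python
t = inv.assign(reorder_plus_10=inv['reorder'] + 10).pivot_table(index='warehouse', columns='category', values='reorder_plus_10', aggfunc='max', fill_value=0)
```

38

add column reorder_plus_10 = inv['reorder'] + 10:
  category warehouse  reorder  reorder_plus_10
0     toys        W5       33               43
1     elec        W5       92              102
2     elec        W5       50               60
3    tools        W5       94              104
4     elec        W3       28               38
5     toys        W1       52               62
6     elec        W1       51               61
7     elec        W5       88               98
pivot: rows=warehouse, cols=category, max(reorder_plus_10):
category   elec  tools  toys
warehouse                   
W1           61      0    62
W3           38      0     0
W5          102    104    43
add column tools_plus_elec = t['tools'] + t['elec']:
category   elec  tools  toys  tools_plus_elec
warehouse                                    
W1           61      0    62               61
W3           38      0     0               38
W5          102    104    43              206
min of column 'tools_plus_elec' → 38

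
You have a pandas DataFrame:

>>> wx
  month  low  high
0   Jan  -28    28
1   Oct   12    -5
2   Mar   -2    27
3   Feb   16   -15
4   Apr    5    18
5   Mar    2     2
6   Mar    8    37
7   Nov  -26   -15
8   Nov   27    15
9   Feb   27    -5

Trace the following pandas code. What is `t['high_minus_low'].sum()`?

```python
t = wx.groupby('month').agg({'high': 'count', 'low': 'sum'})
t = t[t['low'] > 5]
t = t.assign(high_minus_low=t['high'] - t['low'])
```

group by month: count(high), sum(low):
       high  low
month           
Apr       1    5
Feb       2   43
Jan       1  -28
Mar       3    8
Nov       2    1
Oct       1   12
filter rows where low > 5:
       high  low
month           
Feb       2   43
Mar       3    8
Oct       1   12
add column high_minus_low = t['high'] - t['low']:
       high  low  high_minus_low
month                           
Feb       2   43             -41
Mar       3    8              -5
Oct       1   12             -11
The sum of column 'high_minus_low' is -57.

-57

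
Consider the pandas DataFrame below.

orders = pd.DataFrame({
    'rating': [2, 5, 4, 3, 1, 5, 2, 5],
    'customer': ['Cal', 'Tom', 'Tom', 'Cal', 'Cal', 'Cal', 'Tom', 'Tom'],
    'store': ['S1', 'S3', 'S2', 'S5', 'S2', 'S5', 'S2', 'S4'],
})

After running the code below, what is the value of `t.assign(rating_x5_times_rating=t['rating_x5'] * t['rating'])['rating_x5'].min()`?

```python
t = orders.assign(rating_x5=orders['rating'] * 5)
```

add column rating_x5 = orders['rating'] * 5:
   rating customer store  rating_x5
0       2      Cal    S1         10
1       5      Tom    S3         25
2       4      Tom    S2         20
3       3      Cal    S5         15
4       1      Cal    S2          5
5       5      Cal    S5         25
6       2      Tom    S2         10
7       5      Tom    S4         25
add column rating_x5_times_rating = t['rating_x5'] * t['rating']:
   rating customer store  rating_x5  rating_x5_times_rating
0       2      Cal    S1         10                      20
1       5      Tom    S3         25                     125
2       4      Tom    S2         20                      80
3       3      Cal    S5         15                      45
4       1      Cal    S2          5                       5
5       5      Cal    S5         25                     125
6       2      Tom    S2         10                      20
7       5      Tom    S4         25                     125
The min of column 'rating_x5' is 5.

5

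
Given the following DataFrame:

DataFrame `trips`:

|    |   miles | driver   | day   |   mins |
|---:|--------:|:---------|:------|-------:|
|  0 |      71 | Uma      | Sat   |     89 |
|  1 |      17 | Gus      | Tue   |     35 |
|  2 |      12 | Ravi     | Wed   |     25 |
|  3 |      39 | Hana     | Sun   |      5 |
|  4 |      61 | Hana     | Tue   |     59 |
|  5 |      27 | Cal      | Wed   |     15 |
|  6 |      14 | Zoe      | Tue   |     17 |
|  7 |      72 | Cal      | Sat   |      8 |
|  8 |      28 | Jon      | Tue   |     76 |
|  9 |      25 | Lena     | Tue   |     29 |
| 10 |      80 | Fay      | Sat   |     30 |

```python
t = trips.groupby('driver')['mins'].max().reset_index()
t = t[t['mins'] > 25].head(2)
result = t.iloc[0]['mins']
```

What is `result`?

group by driver, max of mins:
driver
Cal     15
Fay     30
Gus     35
Hana    59
Jon     76
Lena    29
Ravi    25
Uma     89
Zoe     17
Name: mins, dtype: int64
reset_index():
  driver  mins
0    Cal    15
1    Fay    30
2    Gus    35
3   Hana    59
4    Jon    76
5   Lena    29
6   Ravi    25
7    Uma    89
8    Zoe    17
filter rows where mins > 25:
  driver  mins
1    Fay    30
2    Gus    35
3   Hana    59
4    Jon    76
5   Lena    29
7    Uma    89
take first 2 rows:
  driver  mins
1    Fay    30
2    Gus    35
value at position 0, column 'mins' → 30

30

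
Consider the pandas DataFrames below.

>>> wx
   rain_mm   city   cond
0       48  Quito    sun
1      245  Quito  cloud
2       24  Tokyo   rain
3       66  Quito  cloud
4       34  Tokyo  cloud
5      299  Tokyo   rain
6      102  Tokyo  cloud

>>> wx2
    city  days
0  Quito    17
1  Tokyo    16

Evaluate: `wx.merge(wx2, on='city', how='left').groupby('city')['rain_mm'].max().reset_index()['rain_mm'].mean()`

merge on 'city' (how='left') → 7 rows:
   rain_mm   city   cond  days
0       48  Quito    sun    17
1      245  Quito  cloud    17
2       24  Tokyo   rain    16
3       66  Quito  cloud    17
4       34  Tokyo  cloud    16
5      299  Tokyo   rain    16
6      102  Tokyo  cloud    16
group by city, max of rain_mm:
city
Quito    245
Tokyo    299
Name: rain_mm, dtype: int64
reset_index():
    city  rain_mm
0  Quito      245
1  Tokyo      299
Finally, mean of column 'rain_mm' = 272.0.

272.0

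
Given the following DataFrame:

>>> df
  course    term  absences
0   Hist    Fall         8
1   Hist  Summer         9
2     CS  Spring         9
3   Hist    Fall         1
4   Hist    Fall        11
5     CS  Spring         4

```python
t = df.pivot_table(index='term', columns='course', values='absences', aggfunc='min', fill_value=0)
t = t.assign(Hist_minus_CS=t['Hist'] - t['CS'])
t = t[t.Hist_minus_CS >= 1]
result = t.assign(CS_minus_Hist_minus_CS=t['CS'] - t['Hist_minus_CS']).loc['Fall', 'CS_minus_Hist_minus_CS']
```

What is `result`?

pivot: rows=term, cols=course, min(absences):
course  CS  Hist
term            
Fall     0     1
Spring   4     0
Summer   0     9
add column Hist_minus_CS = t['Hist'] - t['CS']:
course  CS  Hist  Hist_minus_CS
term                           
Fall     0     1              1
Spring   4     0             -4
Summer   0     9              9
filter rows where Hist_minus_CS >= 1:
course  CS  Hist  Hist_minus_CS
term                           
Fall     0     1              1
Summer   0     9              9
add column CS_minus_Hist_minus_CS = t['CS'] - t['Hist_minus_CS']:
course  CS  Hist  Hist_minus_CS  CS_minus_Hist_minus_CS
term                                                   
Fall     0     1              1                      -1
Summer   0     9              9                      -9
Finally, value at row 'Fall', column 'CS_minus_Hist_minus_CS' = -1.

-1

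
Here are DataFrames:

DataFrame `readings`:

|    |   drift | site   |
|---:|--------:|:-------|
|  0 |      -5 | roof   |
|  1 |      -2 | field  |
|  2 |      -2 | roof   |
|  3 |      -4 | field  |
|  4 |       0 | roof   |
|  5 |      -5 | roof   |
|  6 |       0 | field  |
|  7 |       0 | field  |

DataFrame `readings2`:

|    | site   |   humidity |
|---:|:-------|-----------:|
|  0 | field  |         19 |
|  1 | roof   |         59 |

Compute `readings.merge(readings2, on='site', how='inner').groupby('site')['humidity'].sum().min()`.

merge on 'site' (how='inner') → 8 rows:
   drift   site  humidity
0     -5   roof        59
1     -2  field        19
2     -2   roof        59
3     -4  field        19
4      0   roof        59
5     -5   roof        59
6      0  field        19
7      0  field        19
group by site, sum of humidity:
site
field     76
roof     236
Name: humidity, dtype: int64

76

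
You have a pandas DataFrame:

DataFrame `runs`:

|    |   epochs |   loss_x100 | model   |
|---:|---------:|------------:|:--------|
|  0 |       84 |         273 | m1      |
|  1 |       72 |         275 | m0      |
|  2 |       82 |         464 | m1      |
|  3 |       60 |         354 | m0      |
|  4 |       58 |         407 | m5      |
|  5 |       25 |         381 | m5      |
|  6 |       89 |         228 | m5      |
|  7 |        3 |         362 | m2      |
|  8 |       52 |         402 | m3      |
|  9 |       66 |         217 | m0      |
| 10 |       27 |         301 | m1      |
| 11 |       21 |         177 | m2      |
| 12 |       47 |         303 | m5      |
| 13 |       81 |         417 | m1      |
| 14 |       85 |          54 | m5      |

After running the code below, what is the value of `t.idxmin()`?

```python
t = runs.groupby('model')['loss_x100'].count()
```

m3

group by model, count of loss_x100:
model
m0    3
m1    4
m2    2
m3    1
m5    5
Name: loss_x100, dtype: int64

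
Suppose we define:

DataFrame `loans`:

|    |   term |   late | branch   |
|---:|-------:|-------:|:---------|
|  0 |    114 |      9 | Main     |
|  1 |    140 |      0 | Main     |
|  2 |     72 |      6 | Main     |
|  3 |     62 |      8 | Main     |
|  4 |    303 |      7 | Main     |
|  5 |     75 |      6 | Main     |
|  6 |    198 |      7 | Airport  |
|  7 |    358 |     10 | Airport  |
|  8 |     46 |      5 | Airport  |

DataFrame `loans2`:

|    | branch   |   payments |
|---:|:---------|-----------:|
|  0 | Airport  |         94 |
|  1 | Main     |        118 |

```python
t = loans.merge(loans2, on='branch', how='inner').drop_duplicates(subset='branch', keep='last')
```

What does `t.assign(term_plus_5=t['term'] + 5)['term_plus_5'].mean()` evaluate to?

merge on 'branch' (how='inner') → 9 rows:
   term  late   branch  payments
0   114     9     Main       118
1   140     0     Main       118
2    72     6     Main       118
3    62     8     Main       118
4   303     7     Main       118
5    75     6     Main       118
6   198     7  Airport        94
7   358    10  Airport        94
8    46     5  Airport        94
drop duplicate branch (keep=last):
   term  late   branch  payments
5    75     6     Main       118
8    46     5  Airport        94
add column term_plus_5 = t['term'] + 5:
   term  late   branch  payments  term_plus_5
5    75     6     Main       118           80
8    46     5  Airport        94           51

65.5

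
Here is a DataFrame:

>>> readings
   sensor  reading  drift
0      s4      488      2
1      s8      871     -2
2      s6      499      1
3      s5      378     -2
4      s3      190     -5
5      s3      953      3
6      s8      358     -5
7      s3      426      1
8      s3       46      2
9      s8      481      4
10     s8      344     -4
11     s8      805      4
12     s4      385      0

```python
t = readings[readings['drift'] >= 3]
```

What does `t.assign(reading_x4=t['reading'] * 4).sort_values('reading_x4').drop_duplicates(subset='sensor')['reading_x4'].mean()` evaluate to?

2868.0

filter rows where drift >= 3:
   sensor  reading  drift
5      s3      953      3
9      s8      481      4
11     s8      805      4
add column reading_x4 = t['reading'] * 4:
   sensor  reading  drift  reading_x4
5      s3      953      3        3812
9      s8      481      4        1924
11     s8      805      4        3220
sort by reading_x4:
   sensor  reading  drift  reading_x4
9      s8      481      4        1924
11     s8      805      4        3220
5      s3      953      3        3812
drop duplicate sensor (keep=first):
  sensor  reading  drift  reading_x4
9     s8      481      4        1924
5     s3      953      3        3812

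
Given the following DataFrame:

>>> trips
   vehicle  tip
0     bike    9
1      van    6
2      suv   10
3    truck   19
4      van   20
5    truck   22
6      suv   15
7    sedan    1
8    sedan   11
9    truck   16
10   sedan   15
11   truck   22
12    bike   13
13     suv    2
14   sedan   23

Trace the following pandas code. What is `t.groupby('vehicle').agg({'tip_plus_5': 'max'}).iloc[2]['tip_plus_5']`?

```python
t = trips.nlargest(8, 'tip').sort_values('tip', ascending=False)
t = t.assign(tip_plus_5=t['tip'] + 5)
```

27

take 8 rows with largest tip:
   vehicle  tip
14   sedan   23
5    truck   22
11   truck   22
4      van   20
3    truck   19
9    truck   16
6      suv   15
10   sedan   15
sort by tip descending:
   vehicle  tip
14   sedan   23
5    truck   22
11   truck   22
4      van   20
3    truck   19
9    truck   16
6      suv   15
10   sedan   15
add column tip_plus_5 = t['tip'] + 5:
   vehicle  tip  tip_plus_5
14   sedan   23          28
5    truck   22          27
11   truck   22          27
4      van   20          25
3    truck   19          24
9    truck   16          21
6      suv   15          20
10   sedan   15          20
group by vehicle, max of tip_plus_5:
         tip_plus_5
vehicle            
sedan            28
suv              20
truck            27
van              25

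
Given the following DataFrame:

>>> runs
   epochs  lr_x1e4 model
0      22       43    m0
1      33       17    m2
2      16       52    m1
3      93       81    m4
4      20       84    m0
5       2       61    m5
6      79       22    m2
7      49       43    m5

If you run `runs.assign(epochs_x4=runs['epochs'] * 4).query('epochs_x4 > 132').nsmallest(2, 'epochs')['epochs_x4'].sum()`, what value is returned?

512

add column epochs_x4 = runs['epochs'] * 4:
   epochs  lr_x1e4 model  epochs_x4
0      22       43    m0         88
1      33       17    m2        132
2      16       52    m1         64
3      93       81    m4        372
4      20       84    m0         80
5       2       61    m5          8
6      79       22    m2        316
7      49       43    m5        196
filter rows where epochs_x4 > 132:
   epochs  lr_x1e4 model  epochs_x4
3      93       81    m4        372
6      79       22    m2        316
7      49       43    m5        196
take 2 rows with smallest epochs:
   epochs  lr_x1e4 model  epochs_x4
7      49       43    m5        196
6      79       22    m2        316
Hence 512.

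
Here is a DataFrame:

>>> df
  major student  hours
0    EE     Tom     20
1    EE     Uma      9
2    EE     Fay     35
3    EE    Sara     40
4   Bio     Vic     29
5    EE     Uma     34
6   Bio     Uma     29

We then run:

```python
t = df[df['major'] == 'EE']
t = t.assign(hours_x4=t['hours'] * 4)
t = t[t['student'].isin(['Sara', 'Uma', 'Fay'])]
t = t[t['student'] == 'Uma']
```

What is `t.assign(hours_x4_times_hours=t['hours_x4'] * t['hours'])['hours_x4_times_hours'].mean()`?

2474.0

filter rows where major == 'EE':
  major student  hours
0    EE     Tom     20
1    EE     Uma      9
2    EE     Fay     35
3    EE    Sara     40
5    EE     Uma     34
add column hours_x4 = t['hours'] * 4:
  major student  hours  hours_x4
0    EE     Tom     20        80
1    EE     Uma      9        36
2    EE     Fay     35       140
3    EE    Sara     40       160
5    EE     Uma     34       136
filter rows where student in ['Sara', 'Uma', 'Fay']:
  major student  hours  hours_x4
1    EE     Uma      9        36
2    EE     Fay     35       140
3    EE    Sara     40       160
5    EE     Uma     34       136
filter rows where student == 'Uma':
  major student  hours  hours_x4
1    EE     Uma      9        36
5    EE     Uma     34       136
add column hours_x4_times_hours = t['hours_x4'] * t['hours']:
  major student  hours  hours_x4  hours_x4_times_hours
1    EE     Uma      9        36                   324
5    EE     Uma     34       136                  4624
The mean of column 'hours_x4_times_hours' is 2474.0.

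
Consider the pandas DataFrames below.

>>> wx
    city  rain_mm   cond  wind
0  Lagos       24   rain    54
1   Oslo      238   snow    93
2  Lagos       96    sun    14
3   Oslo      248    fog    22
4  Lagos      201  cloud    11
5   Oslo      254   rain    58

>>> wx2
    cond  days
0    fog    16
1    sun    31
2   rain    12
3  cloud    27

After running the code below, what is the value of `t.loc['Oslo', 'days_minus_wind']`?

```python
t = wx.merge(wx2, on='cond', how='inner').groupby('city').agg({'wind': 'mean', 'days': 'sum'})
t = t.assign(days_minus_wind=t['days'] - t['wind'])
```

merge on 'cond' (how='inner') → 5 rows:
    city  rain_mm   cond  wind  days
0  Lagos       24   rain    54    12
1  Lagos       96    sun    14    31
2   Oslo      248    fog    22    16
3  Lagos      201  cloud    11    27
4   Oslo      254   rain    58    12
group by city: mean(wind), sum(days):
            wind  days
city                  
Lagos  26.333333    70
Oslo   40.000000    28
add column days_minus_wind = t['days'] - t['wind']:
            wind  days  days_minus_wind
city                                   
Lagos  26.333333    70        43.666667
Oslo   40.000000    28       -12.000000

-12.0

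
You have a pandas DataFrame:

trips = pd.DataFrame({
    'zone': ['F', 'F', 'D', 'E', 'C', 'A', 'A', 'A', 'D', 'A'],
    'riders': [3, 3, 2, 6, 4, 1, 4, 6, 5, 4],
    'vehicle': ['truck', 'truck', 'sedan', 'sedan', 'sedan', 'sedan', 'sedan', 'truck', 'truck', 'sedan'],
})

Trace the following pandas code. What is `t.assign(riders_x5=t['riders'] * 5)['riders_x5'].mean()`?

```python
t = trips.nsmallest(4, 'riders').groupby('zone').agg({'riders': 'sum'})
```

take 4 rows with smallest riders:
  zone  riders vehicle
5    A       1   sedan
2    D       2   sedan
0    F       3   truck
1    F       3   truck
group by zone, sum of riders:
      riders
zone        
A          1
D          2
F          6
add column riders_x5 = t['riders'] * 5:
      riders  riders_x5
zone                   
A          1          5
D          2         10
F          6         30

15.0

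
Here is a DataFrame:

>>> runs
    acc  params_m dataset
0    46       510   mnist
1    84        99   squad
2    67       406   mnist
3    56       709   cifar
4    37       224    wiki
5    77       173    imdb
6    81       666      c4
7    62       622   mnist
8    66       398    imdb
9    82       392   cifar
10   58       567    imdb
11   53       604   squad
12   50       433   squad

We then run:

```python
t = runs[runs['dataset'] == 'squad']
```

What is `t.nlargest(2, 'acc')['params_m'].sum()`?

filter rows where dataset == 'squad':
    acc  params_m dataset
1    84        99   squad
11   53       604   squad
12   50       433   squad
take 2 rows with largest acc:
    acc  params_m dataset
1    84        99   squad
11   53       604   squad

703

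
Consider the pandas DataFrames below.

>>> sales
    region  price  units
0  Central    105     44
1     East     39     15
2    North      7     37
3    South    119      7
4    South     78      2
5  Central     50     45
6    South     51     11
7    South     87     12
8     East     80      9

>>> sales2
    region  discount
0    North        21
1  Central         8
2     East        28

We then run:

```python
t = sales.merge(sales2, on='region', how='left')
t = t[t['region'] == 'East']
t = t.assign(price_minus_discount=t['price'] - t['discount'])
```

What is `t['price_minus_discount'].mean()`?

31.5

merge on 'region' (how='left') → 9 rows:
    region  price  units  discount
0  Central    105     44       8.0
1     East     39     15      28.0
2    North      7     37      21.0
3    South    119      7       NaN
4    South     78      2       NaN
5  Central     50     45       8.0
6    South     51     11       NaN
7    South     87     12       NaN
8     East     80      9      28.0
filter rows where region == 'East':
  region  price  units  discount
1   East     39     15      28.0
8   East     80      9      28.0
add column price_minus_discount = t['price'] - t['discount']:
  region  price  units  discount  price_minus_discount
1   East     39     15      28.0                  11.0
8   East     80      9      28.0                  52.0
mean of column 'price_minus_discount' → 31.5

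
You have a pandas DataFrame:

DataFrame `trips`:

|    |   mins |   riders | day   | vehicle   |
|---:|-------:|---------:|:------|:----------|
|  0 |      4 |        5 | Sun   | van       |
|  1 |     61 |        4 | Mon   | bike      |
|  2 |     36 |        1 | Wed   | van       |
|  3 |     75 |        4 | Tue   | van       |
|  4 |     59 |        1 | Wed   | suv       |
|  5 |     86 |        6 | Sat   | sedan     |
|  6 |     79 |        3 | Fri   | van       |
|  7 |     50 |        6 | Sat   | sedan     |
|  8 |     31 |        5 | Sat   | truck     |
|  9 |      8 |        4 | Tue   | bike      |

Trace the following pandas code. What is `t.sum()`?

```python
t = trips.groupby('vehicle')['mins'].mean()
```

241.0

group by vehicle, mean of mins:
vehicle
bike     34.5
sedan    68.0
suv      59.0
truck    31.0
van      48.5
Name: mins, dtype: float64
Reading off the sum of the resulting series, we get 241.0.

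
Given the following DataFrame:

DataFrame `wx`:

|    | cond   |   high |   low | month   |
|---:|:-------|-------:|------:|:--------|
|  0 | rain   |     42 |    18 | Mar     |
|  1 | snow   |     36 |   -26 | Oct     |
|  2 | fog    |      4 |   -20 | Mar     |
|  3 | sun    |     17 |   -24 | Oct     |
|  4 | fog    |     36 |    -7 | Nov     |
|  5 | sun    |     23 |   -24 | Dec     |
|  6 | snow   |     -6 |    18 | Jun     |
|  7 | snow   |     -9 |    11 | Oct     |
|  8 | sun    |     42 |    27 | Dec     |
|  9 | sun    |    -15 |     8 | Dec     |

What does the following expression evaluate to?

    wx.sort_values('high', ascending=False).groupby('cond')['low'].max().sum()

sort by high descending:
   cond  high  low month
0  rain    42   18   Mar
8   sun    42   27   Dec
1  snow    36  -26   Oct
4   fog    36   -7   Nov
5   sun    23  -24   Dec
3   sun    17  -24   Oct
2   fog     4  -20   Mar
6  snow    -6   18   Jun
7  snow    -9   11   Oct
9   sun   -15    8   Dec
group by cond, max of low:
cond
fog     -7
rain    18
snow    18
sun     27
Name: low, dtype: int64
Hence 56.

56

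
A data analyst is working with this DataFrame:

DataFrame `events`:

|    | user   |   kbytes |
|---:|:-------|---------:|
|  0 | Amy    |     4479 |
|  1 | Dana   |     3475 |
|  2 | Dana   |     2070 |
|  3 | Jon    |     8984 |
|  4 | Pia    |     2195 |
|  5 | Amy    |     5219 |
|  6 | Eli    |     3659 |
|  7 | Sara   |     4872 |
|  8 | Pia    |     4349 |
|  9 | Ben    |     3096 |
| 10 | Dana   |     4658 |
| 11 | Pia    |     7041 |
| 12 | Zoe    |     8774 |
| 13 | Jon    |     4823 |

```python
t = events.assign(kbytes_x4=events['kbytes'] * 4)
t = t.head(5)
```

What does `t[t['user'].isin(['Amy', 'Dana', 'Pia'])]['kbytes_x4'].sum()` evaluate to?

add column kbytes_x4 = events['kbytes'] * 4:
    user  kbytes  kbytes_x4
0    Amy    4479      17916
1   Dana    3475      13900
2   Dana    2070       8280
3    Jon    8984      35936
4    Pia    2195       8780
5    Amy    5219      20876
6    Eli    3659      14636
7   Sara    4872      19488
8    Pia    4349      17396
9    Ben    3096      12384
10  Dana    4658      18632
11   Pia    7041      28164
12   Zoe    8774      35096
13   Jon    4823      19292
take first 5 rows:
   user  kbytes  kbytes_x4
0   Amy    4479      17916
1  Dana    3475      13900
2  Dana    2070       8280
3   Jon    8984      35936
4   Pia    2195       8780
filter rows where user in ['Amy', 'Dana', 'Pia']:
   user  kbytes  kbytes_x4
0   Amy    4479      17916
1  Dana    3475      13900
2  Dana    2070       8280
4   Pia    2195       8780
So sum() = 48876.

48876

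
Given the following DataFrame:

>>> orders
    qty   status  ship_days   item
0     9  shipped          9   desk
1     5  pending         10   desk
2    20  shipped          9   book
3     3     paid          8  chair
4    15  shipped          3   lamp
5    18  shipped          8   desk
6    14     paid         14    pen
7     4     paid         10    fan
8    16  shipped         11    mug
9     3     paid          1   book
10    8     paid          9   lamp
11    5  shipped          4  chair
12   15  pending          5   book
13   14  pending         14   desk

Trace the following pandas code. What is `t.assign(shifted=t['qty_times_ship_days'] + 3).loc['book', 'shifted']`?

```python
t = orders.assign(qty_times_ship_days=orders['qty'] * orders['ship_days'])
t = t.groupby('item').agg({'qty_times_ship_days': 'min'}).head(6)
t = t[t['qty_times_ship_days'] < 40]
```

add column qty_times_ship_days = orders['qty'] * orders['ship_days']:
    qty   status  ship_days   item  qty_times_ship_days
0     9  shipped          9   desk                   81
1     5  pending         10   desk                   50
2    20  shipped          9   book                  180
3     3     paid          8  chair                   24
4    15  shipped          3   lamp                   45
5    18  shipped          8   desk                  144
6    14     paid         14    pen                  196
7     4     paid         10    fan                   40
8    16  shipped         11    mug                  176
9     3     paid          1   book                    3
10    8     paid          9   lamp                   72
11    5  shipped          4  chair                   20
12   15  pending          5   book                   75
13   14  pending         14   desk                  196
group by item, min of qty_times_ship_days:
       qty_times_ship_days
item                      
book                     3
chair                   20
desk                    50
fan                     40
lamp                    45
mug                    176
pen                    196
take first 6 rows:
       qty_times_ship_days
item                      
book                     3
chair                   20
desk                    50
fan                     40
lamp                    45
mug                    176
filter rows where qty_times_ship_days < 40:
       qty_times_ship_days
item                      
book                     3
chair                   20
add column shifted = t['qty_times_ship_days'] + 3:
       qty_times_ship_days  shifted
item                               
book                     3        6
chair                   20       23
Then the value at row 'book', column 'shifted': 6

6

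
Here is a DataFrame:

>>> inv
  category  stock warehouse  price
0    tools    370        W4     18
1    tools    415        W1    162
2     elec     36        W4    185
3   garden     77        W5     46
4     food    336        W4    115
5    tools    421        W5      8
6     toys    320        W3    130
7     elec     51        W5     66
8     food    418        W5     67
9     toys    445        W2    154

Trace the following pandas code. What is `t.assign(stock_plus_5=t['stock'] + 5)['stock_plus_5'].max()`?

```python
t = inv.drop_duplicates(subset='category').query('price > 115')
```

drop duplicate category (keep=first):
  category  stock warehouse  price
0    tools    370        W4     18
2     elec     36        W4    185
3   garden     77        W5     46
4     food    336        W4    115
6     toys    320        W3    130
filter rows where price > 115:
  category  stock warehouse  price
2     elec     36        W4    185
6     toys    320        W3    130
add column stock_plus_5 = t['stock'] + 5:
  category  stock warehouse  price  stock_plus_5
2     elec     36        W4    185            41
6     toys    320        W3    130           325
Reading off the max of column 'stock_plus_5', we get 325.

325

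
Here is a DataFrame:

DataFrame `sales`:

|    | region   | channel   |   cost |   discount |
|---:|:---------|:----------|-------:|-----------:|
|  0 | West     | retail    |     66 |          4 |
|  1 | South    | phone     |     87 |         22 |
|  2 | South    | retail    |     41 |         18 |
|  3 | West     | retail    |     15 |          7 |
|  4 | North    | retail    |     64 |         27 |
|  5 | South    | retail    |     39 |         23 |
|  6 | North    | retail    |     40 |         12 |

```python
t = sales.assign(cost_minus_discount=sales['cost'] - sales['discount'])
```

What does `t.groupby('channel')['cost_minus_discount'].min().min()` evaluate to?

8

add column cost_minus_discount = sales['cost'] - sales['discount']:
  region channel  cost  discount  cost_minus_discount
0   West  retail    66         4                   62
1  South   phone    87        22                   65
2  South  retail    41        18                   23
3   West  retail    15         7                    8
4  North  retail    64        27                   37
5  South  retail    39        23                   16
6  North  retail    40        12                   28
group by channel, min of cost_minus_discount:
channel
phone     65
retail     8
Name: cost_minus_discount, dtype: int64
min of the resulting series → 8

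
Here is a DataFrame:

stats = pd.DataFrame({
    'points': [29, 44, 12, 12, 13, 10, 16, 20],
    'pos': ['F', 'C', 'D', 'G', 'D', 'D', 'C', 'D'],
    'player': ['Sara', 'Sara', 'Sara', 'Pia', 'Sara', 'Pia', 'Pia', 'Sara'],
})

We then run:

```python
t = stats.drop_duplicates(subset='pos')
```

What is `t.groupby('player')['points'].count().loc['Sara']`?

drop duplicate pos (keep=first):
   points pos player
0      29   F   Sara
1      44   C   Sara
2      12   D   Sara
3      12   G    Pia
group by player, count of points:
player
Pia     1
Sara    3
Name: points, dtype: int64

3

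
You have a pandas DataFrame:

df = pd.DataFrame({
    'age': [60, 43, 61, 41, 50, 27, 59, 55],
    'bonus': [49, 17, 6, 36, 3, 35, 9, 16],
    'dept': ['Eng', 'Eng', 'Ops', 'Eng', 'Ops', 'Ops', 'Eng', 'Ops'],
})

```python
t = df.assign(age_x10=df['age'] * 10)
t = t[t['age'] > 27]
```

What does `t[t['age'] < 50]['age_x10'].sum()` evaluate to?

add column age_x10 = df['age'] * 10:
   age  bonus dept  age_x10
0   60     49  Eng      600
1   43     17  Eng      430
2   61      6  Ops      610
3   41     36  Eng      410
4   50      3  Ops      500
5   27     35  Ops      270
6   59      9  Eng      590
7   55     16  Ops      550
filter rows where age > 27:
   age  bonus dept  age_x10
0   60     49  Eng      600
1   43     17  Eng      430
2   61      6  Ops      610
3   41     36  Eng      410
4   50      3  Ops      500
6   59      9  Eng      590
7   55     16  Ops      550
filter rows where age < 50:
   age  bonus dept  age_x10
1   43     17  Eng      430
3   41     36  Eng      410
sum of column 'age_x10' → 840

840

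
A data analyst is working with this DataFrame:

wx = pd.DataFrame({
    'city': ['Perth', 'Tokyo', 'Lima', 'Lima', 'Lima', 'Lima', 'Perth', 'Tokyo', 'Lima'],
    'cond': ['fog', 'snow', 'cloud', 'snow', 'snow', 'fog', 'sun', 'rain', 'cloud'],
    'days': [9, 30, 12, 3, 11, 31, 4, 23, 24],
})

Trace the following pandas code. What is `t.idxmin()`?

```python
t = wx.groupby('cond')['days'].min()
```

group by cond, min of days:
cond
cloud    12
fog       9
rain     23
snow      3
sun       4
Name: days, dtype: int64

snow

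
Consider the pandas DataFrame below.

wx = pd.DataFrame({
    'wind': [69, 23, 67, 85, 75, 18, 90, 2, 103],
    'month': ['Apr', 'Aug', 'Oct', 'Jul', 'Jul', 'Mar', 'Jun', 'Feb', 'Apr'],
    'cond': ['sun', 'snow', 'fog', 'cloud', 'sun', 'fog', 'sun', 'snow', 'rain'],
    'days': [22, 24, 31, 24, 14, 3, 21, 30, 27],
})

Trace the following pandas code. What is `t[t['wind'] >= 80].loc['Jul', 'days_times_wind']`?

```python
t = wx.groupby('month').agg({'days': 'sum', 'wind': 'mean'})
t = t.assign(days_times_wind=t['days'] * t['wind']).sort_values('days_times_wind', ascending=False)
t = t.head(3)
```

group by month: sum(days), mean(wind):
       days  wind
month            
Apr      49  86.0
Aug      24  23.0
Feb      30   2.0
Jul      38  80.0
Jun      21  90.0
Mar       3  18.0
Oct      31  67.0
add column days_times_wind = t['days'] * t['wind']:
       days  wind  days_times_wind
month                             
Apr      49  86.0           4214.0
Aug      24  23.0            552.0
Feb      30   2.0             60.0
Jul      38  80.0           3040.0
Jun      21  90.0           1890.0
Mar       3  18.0             54.0
Oct      31  67.0           2077.0
sort by days_times_wind descending:
       days  wind  days_times_wind
month                             
Apr      49  86.0           4214.0
Jul      38  80.0           3040.0
Oct      31  67.0           2077.0
Jun      21  90.0           1890.0
Aug      24  23.0            552.0
Feb      30   2.0             60.0
Mar       3  18.0             54.0
take first 3 rows:
       days  wind  days_times_wind
month                             
Apr      49  86.0           4214.0
Jul      38  80.0           3040.0
Oct      31  67.0           2077.0
filter rows where wind >= 80:
       days  wind  days_times_wind
month                             
Apr      49  86.0           4214.0
Jul      38  80.0           3040.0
Reading off the value at row 'Jul', column 'days_times_wind', we get 3040.0.

3040.0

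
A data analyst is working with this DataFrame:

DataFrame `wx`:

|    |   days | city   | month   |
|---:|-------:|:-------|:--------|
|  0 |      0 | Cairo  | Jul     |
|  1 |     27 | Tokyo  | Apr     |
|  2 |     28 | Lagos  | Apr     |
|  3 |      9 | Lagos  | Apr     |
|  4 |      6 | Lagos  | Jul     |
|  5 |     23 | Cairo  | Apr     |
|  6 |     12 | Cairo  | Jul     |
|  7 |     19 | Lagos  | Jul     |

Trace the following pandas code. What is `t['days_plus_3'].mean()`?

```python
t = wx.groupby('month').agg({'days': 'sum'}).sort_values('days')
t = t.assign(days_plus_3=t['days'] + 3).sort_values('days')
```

65.0

group by month, sum of days:
       days
month      
Apr      87
Jul      37
sort by days:
       days
month      
Jul      37
Apr      87
add column days_plus_3 = t['days'] + 3:
       days  days_plus_3
month                   
Jul      37           40
Apr      87           90
sort by days:
       days  days_plus_3
month                   
Jul      37           40
Apr      87           90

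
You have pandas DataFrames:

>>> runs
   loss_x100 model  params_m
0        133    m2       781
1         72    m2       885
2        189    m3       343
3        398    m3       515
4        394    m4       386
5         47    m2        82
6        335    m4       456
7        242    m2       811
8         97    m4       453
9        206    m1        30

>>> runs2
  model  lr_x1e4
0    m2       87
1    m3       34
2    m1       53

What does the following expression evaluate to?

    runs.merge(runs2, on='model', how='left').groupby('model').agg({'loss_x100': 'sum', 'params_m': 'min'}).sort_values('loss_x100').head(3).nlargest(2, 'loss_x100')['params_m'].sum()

425

merge on 'model' (how='left') → 10 rows:
   loss_x100 model  params_m  lr_x1e4
0        133    m2       781     87.0
1         72    m2       885     87.0
2        189    m3       343     34.0
3        398    m3       515     34.0
4        394    m4       386      NaN
5         47    m2        82     87.0
6        335    m4       456      NaN
7        242    m2       811     87.0
8         97    m4       453      NaN
9        206    m1        30     53.0
group by model: sum(loss_x100), min(params_m):
       loss_x100  params_m
model                     
m1           206        30
m2           494        82
m3           587       343
m4           826       386
sort by loss_x100:
       loss_x100  params_m
model                     
m1           206        30
m2           494        82
m3           587       343
m4           826       386
take first 3 rows:
       loss_x100  params_m
model                     
m1           206        30
m2           494        82
m3           587       343
take 2 rows with largest loss_x100:
       loss_x100  params_m
model                     
m3           587       343
m2           494        82
Finally, sum of column 'params_m' = 425.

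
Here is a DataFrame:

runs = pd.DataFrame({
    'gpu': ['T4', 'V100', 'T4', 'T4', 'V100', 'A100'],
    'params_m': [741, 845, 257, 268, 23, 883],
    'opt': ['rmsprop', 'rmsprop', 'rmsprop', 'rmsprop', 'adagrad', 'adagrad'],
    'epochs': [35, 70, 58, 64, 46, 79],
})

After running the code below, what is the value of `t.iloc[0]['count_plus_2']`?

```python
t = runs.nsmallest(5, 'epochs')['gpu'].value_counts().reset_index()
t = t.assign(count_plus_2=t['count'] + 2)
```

5

take 5 rows with smallest epochs:
    gpu  params_m      opt  epochs
0    T4       741  rmsprop      35
4  V100        23  adagrad      46
2    T4       257  rmsprop      58
3    T4       268  rmsprop      64
1  V100       845  rmsprop      70
value_counts of gpu:
gpu
T4      3
V100    2
Name: count, dtype: int64
reset_index():
    gpu  count
0    T4      3
1  V100      2
add column count_plus_2 = t['count'] + 2:
    gpu  count  count_plus_2
0    T4      3             5
1  V100      2             4
Taking the value at position 0, column 'count_plus_2' gives 5.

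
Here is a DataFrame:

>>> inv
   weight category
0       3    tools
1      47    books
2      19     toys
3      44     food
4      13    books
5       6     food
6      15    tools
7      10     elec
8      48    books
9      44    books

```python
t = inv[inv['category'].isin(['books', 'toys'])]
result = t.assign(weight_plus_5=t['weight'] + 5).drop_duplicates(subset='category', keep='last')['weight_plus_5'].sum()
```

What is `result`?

filter rows where category in ['books', 'toys']:
   weight category
1      47    books
2      19     toys
4      13    books
8      48    books
9      44    books
add column weight_plus_5 = t['weight'] + 5:
   weight category  weight_plus_5
1      47    books             52
2      19     toys             24
4      13    books             18
8      48    books             53
9      44    books             49
drop duplicate category (keep=last):
   weight category  weight_plus_5
2      19     toys             24
9      44    books             49
Taking the sum of column 'weight_plus_5' gives 73.

73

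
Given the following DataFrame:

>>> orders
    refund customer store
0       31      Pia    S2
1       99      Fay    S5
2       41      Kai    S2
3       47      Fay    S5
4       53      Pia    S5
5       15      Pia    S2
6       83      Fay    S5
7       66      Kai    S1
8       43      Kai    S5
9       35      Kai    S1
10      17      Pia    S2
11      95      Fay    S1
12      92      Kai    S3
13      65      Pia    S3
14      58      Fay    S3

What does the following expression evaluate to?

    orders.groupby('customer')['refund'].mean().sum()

168.0

group by customer, mean of refund:
customer
Fay    76.4
Kai    55.4
Pia    36.2
Name: refund, dtype: float64
Finally, sum of the resulting series = 168.0.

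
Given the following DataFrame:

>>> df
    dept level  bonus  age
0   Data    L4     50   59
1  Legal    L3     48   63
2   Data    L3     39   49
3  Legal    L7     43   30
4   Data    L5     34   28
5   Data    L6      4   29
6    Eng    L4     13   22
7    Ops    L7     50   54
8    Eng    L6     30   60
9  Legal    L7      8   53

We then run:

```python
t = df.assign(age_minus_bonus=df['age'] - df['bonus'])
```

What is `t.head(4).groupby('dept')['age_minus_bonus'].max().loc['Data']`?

add column age_minus_bonus = df['age'] - df['bonus']:
    dept level  bonus  age  age_minus_bonus
0   Data    L4     50   59                9
1  Legal    L3     48   63               15
2   Data    L3     39   49               10
3  Legal    L7     43   30              -13
4   Data    L5     34   28               -6
5   Data    L6      4   29               25
6    Eng    L4     13   22                9
7    Ops    L7     50   54                4
8    Eng    L6     30   60               30
9  Legal    L7      8   53               45
take first 4 rows:
    dept level  bonus  age  age_minus_bonus
0   Data    L4     50   59                9
1  Legal    L3     48   63               15
2   Data    L3     39   49               10
3  Legal    L7     43   30              -13
group by dept, max of age_minus_bonus:
dept
Data     10
Legal    15
Name: age_minus_bonus, dtype: int64
value at index 'Data' → 10

10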